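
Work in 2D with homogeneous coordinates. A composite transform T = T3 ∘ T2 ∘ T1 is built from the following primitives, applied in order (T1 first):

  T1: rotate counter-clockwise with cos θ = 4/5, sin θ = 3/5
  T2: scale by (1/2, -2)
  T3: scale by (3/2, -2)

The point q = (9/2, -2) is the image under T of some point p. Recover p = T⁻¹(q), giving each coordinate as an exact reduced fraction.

p = (9/2, -4)

T1 = [4/5 -3/5 0; 3/5 4/5 0; 0 0 1]
T2·T1 = [2/5 -3/10 0; -6/5 -8/5 0; 0 0 1]
T3·…·T1 = [3/5 -9/20 0; 12/5 16/5 0; 0 0 1]
det M = 3; M⁻¹ = [16/15 3/20 0; -4/5 1/5 0; 0 0 1]
M⁻¹ · (9/2, -2)ᵀ = (9/2, -4)ᵀ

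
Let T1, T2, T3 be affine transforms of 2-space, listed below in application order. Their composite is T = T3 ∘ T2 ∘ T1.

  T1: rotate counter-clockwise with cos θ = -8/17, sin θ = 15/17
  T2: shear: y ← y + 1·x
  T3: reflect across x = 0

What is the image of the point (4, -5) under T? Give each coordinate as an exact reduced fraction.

T(p) = (-43/17, 143/17)

T1 rotate counter-clockwise with cos θ = -8/17, sin θ = 15/17: (4, -5) → (43/17, 100/17)
T2 shear: y ← y + 1·x: (43/17, 100/17) → (43/17, 143/17)
T3 reflect across x = 0: (43/17, 143/17) → (-43/17, 143/17)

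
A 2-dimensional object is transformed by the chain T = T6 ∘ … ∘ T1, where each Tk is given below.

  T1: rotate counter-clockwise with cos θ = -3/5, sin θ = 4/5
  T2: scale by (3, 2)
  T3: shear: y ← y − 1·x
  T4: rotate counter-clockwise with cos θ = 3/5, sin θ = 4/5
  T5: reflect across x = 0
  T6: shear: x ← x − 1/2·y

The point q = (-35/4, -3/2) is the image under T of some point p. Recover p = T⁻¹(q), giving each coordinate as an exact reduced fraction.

p = (-5/2, 0)

T1 = [-3/5 -4/5 0; 4/5 -3/5 0; 0 0 1]
T2·T1 = [-9/5 -12/5 0; 8/5 -6/5 0; 0 0 1]
T3·…·T1 = [-9/5 -12/5 0; 17/5 6/5 0; 0 0 1]
T4·…·T1 = [-19/5 -12/5 0; 3/5 -6/5 0; 0 0 1]
T5·…·T1 = [19/5 12/5 0; 3/5 -6/5 0; 0 0 1]
T6·…·T1 = [7/2 3 0; 3/5 -6/5 0; 0 0 1]
det M = -6; M⁻¹ = [1/5 1/2 0; 1/10 -7/12 0; 0 0 1]
M⁻¹ · (-35/4, -3/2)ᵀ = (-5/2, 0)ᵀ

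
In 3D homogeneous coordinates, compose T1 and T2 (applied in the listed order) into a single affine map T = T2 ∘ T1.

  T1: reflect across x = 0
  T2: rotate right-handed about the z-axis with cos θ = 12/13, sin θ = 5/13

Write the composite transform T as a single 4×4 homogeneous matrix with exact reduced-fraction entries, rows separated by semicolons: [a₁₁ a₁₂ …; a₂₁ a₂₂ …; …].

T1 = [-1 0 0 0; 0 1 0 0; 0 0 1 0; 0 0 0 1]
T2·T1 = [-12/13 -5/13 0 0; -5/13 12/13 0 0; 0 0 1 0; 0 0 0 1]

T = [-12/13 -5/13 0 0; -5/13 12/13 0 0; 0 0 1 0; 0 0 0 1]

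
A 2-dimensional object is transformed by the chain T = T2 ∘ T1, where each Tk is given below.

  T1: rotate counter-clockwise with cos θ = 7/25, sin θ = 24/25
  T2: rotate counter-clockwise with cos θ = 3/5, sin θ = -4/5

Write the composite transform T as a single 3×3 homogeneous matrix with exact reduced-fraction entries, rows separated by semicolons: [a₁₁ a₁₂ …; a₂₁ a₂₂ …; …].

T1 = [7/25 -24/25 0; 24/25 7/25 0; 0 0 1]
T2·T1 = [117/125 -44/125 0; 44/125 117/125 0; 0 0 1]

T = [117/125 -44/125 0; 44/125 117/125 0; 0 0 1]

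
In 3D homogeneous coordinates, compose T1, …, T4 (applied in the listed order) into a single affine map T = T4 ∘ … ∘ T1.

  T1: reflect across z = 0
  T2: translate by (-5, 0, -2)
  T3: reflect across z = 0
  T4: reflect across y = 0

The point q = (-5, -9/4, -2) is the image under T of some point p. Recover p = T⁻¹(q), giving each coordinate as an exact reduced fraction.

T1 = [1 0 0 0; 0 1 0 0; 0 0 -1 0; 0 0 0 1]
T2·T1 = [1 0 0 -5; 0 1 0 0; 0 0 -1 -2; 0 0 0 1]
T3·…·T1 = [1 0 0 -5; 0 1 0 0; 0 0 1 2; 0 0 0 1]
T4·…·T1 = [1 0 0 -5; 0 -1 0 0; 0 0 1 2; 0 0 0 1]
det M = -1; M⁻¹ = [1 0 0 5; 0 -1 0 0; 0 0 1 -2; 0 0 0 1]
M⁻¹ · (-5, -9/4, -2)ᵀ = (0, 9/4, -4)ᵀ

p = (0, 9/4, -4)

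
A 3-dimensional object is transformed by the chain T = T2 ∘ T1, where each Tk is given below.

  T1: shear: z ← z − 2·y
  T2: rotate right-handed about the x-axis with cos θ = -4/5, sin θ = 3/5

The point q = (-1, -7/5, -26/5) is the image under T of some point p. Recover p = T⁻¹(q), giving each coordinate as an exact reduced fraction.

T1 = [1 0 0 0; 0 1 0 0; 0 -2 1 0; 0 0 0 1]
T2·T1 = [1 0 0 0; 0 2/5 -3/5 0; 0 11/5 -4/5 0; 0 0 0 1]
det M = 1; M⁻¹ = [1 0 0 0; 0 -4/5 3/5 0; 0 -11/5 2/5 0; 0 0 0 1]
M⁻¹ · (-1, -7/5, -26/5)ᵀ = (-1, -2, 1)ᵀ

p = (-1, -2, 1)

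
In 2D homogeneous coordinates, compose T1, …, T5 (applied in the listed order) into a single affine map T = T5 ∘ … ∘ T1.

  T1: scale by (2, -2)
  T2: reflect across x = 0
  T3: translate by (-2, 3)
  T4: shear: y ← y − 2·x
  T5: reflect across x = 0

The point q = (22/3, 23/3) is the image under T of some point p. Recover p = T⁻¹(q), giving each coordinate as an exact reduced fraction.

p = (8/3, 5)

T1 = [2 0 0; 0 -2 0; 0 0 1]
T2·T1 = [-2 0 0; 0 -2 0; 0 0 1]
T3·…·T1 = [-2 0 -2; 0 -2 3; 0 0 1]
T4·…·T1 = [-2 0 -2; 4 -2 7; 0 0 1]
T5·…·T1 = [2 0 2; 4 -2 7; 0 0 1]
det M = -4; M⁻¹ = [1/2 0 -1; 1 -1/2 3/2; 0 0 1]
M⁻¹ · (22/3, 23/3)ᵀ = (8/3, 5)ᵀ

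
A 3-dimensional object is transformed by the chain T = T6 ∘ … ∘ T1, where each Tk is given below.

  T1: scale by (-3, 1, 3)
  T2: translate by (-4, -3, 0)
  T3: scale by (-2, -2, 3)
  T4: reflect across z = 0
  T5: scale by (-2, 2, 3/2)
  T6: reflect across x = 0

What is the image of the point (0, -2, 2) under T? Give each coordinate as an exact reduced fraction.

T1 scale by (-3, 1, 3): (0, -2, 2) → (0, -2, 6)
T2 translate by (-4, -3, 0): (0, -2, 6) → (-4, -5, 6)
T3 scale by (-2, -2, 3): (-4, -5, 6) → (8, 10, 18)
T4 reflect across z = 0: (8, 10, 18) → (8, 10, -18)
T5 scale by (-2, 2, 3/2): (8, 10, -18) → (-16, 20, -27)
T6 reflect across x = 0: (-16, 20, -27) → (16, 20, -27)

T(p) = (16, 20, -27)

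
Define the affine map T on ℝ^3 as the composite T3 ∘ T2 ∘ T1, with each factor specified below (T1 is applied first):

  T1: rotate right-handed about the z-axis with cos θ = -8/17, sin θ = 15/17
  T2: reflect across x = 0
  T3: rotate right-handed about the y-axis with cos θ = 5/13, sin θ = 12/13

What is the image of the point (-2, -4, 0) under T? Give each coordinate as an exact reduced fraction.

T(p) = (-380/221, 2/17, 912/221)

T1 rotate right-handed about the z-axis with cos θ = -8/17, sin θ = 15/17: (-2, -4, 0) → (76/17, 2/17, 0)
T2 reflect across x = 0: (76/17, 2/17, 0) → (-76/17, 2/17, 0)
T3 rotate right-handed about the y-axis with cos θ = 5/13, sin θ = 12/13: (-76/17, 2/17, 0) → (-380/221, 2/17, 912/221)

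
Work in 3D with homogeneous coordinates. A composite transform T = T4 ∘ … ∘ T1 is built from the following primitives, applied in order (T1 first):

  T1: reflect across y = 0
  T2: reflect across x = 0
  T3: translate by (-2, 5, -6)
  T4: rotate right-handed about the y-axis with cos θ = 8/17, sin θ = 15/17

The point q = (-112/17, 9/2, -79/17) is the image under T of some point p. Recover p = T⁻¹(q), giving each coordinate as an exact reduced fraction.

T1 = [1 0 0 0; 0 -1 0 0; 0 0 1 0; 0 0 0 1]
T2·T1 = [-1 0 0 0; 0 -1 0 0; 0 0 1 0; 0 0 0 1]
T3·…·T1 = [-1 0 0 -2; 0 -1 0 5; 0 0 1 -6; 0 0 0 1]
T4·…·T1 = [-8/17 0 15/17 -106/17; 0 -1 0 5; 15/17 0 8/17 -18/17; 0 0 0 1]
det M = 1; M⁻¹ = [-8/17 0 15/17 -2; 0 -1 0 5; 15/17 0 8/17 6; 0 0 0 1]
M⁻¹ · (-112/17, 9/2, -79/17)ᵀ = (-3, 1/2, -2)ᵀ

p = (-3, 1/2, -2)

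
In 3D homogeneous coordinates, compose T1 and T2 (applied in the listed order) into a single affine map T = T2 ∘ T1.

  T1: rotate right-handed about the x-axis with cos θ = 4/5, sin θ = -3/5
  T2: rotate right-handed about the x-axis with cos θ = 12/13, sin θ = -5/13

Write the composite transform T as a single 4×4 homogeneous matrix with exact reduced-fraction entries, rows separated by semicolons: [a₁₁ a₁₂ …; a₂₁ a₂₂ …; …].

T1 = [1 0 0 0; 0 4/5 3/5 0; 0 -3/5 4/5 0; 0 0 0 1]
T2·T1 = [1 0 0 0; 0 33/65 56/65 0; 0 -56/65 33/65 0; 0 0 0 1]

T = [1 0 0 0; 0 33/65 56/65 0; 0 -56/65 33/65 0; 0 0 0 1]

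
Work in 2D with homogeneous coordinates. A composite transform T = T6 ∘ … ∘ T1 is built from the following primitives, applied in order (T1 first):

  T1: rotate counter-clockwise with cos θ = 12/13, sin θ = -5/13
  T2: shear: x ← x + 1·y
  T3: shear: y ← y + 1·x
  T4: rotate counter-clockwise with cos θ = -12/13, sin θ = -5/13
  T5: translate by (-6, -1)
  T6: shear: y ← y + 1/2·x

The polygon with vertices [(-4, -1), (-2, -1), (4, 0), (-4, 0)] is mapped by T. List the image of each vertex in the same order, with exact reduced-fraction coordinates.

T1 rotate counter-clockwise with cos θ = 12/13, sin θ = -5/13: (-4, -1) → (-53/13, 8/13); (-2, -1) → (-29/13, -2/13); (4, 0) → (48/13, -20/13); (-4, 0) → (-48/13, 20/13)
T2 shear: x ← x + 1·y: (-53/13, 8/13) → (-45/13, 8/13); (-29/13, -2/13) → (-31/13, -2/13); (48/13, -20/13) → (28/13, -20/13); (-48/13, 20/13) → (-28/13, 20/13)
T3 shear: y ← y + 1·x: (-45/13, 8/13) → (-45/13, -37/13); (-31/13, -2/13) → (-31/13, -33/13); (28/13, -20/13) → (28/13, 8/13); (-28/13, 20/13) → (-28/13, -8/13)
T4 rotate counter-clockwise with cos θ = -12/13, sin θ = -5/13: (-45/13, -37/13) → (355/169, 669/169); (-31/13, -33/13) → (207/169, 551/169); (28/13, 8/13) → (-296/169, -236/169); (-28/13, -8/13) → (296/169, 236/169)
T5 translate by (-6, -1): (355/169, 669/169) → (-659/169, 500/169); (207/169, 551/169) → (-807/169, 382/169); (-296/169, -236/169) → (-1310/169, -405/169); (296/169, 236/169) → (-718/169, 67/169)
T6 shear: y ← y + 1/2·x: (-659/169, 500/169) → (-659/169, 341/338); (-807/169, 382/169) → (-807/169, -43/338); (-1310/169, -405/169) → (-1310/169, -1060/169); (-718/169, 67/169) → (-718/169, -292/169)

image vertices: (-659/169, 341/338), (-807/169, -43/338), (-1310/169, -1060/169), (-718/169, -292/169)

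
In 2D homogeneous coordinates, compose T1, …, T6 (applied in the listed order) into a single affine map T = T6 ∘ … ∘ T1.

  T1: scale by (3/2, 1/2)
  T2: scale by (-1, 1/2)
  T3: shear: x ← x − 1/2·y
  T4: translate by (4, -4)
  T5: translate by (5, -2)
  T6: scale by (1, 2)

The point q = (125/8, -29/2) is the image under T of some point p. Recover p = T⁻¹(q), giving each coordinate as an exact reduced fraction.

T1 = [3/2 0 0; 0 1/2 0; 0 0 1]
T2·T1 = [-3/2 0 0; 0 1/4 0; 0 0 1]
T3·…·T1 = [-3/2 -1/8 0; 0 1/4 0; 0 0 1]
T4·…·T1 = [-3/2 -1/8 4; 0 1/4 -4; 0 0 1]
T5·…·T1 = [-3/2 -1/8 9; 0 1/4 -6; 0 0 1]
T6·…·T1 = [-3/2 -1/8 9; 0 1/2 -12; 0 0 1]
det M = -3/4; M⁻¹ = [-2/3 -1/6 4; 0 2 24; 0 0 1]
M⁻¹ · (125/8, -29/2)ᵀ = (-4, -5)ᵀ

p = (-4, -5)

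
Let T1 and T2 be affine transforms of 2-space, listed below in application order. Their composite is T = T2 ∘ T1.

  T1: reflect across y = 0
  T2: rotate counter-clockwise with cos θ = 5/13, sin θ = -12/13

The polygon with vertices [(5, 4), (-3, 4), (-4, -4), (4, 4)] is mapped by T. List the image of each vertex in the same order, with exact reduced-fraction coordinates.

image vertices: (-23/13, -80/13), (-63/13, 16/13), (28/13, 68/13), (-28/13, -68/13)

T1 reflect across y = 0: (5, 4) → (5, -4); (-3, 4) → (-3, -4); (-4, -4) → (-4, 4); (4, 4) → (4, -4)
T2 rotate counter-clockwise with cos θ = 5/13, sin θ = -12/13: (5, -4) → (-23/13, -80/13); (-3, -4) → (-63/13, 16/13); (-4, 4) → (28/13, 68/13); (4, -4) → (-28/13, -68/13)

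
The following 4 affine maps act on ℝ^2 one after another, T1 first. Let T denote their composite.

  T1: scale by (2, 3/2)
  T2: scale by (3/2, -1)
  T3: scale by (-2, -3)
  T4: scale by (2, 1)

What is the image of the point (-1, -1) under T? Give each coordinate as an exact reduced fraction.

T(p) = (12, -9/2)

T1 scale by (2, 3/2): (-1, -1) → (-2, -3/2)
T2 scale by (3/2, -1): (-2, -3/2) → (-3, 3/2)
T3 scale by (-2, -3): (-3, 3/2) → (6, -9/2)
T4 scale by (2, 1): (6, -9/2) → (12, -9/2)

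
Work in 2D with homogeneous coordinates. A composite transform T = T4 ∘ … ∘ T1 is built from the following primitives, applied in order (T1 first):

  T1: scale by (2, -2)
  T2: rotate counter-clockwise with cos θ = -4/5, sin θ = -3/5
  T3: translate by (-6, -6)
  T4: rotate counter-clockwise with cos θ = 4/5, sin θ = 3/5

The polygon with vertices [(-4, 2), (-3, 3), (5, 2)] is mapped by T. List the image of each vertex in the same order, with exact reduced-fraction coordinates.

image vertices: (-14/5, 2/5), (-132/25, -24/25), (-196/25, -422/25)

T1 scale by (2, -2): (-4, 2) → (-8, -4); (-3, 3) → (-6, -6); (5, 2) → (10, -4)
T2 rotate counter-clockwise with cos θ = -4/5, sin θ = -3/5: (-8, -4) → (4, 8); (-6, -6) → (6/5, 42/5); (10, -4) → (-52/5, -14/5)
T3 translate by (-6, -6): (4, 8) → (-2, 2); (6/5, 42/5) → (-24/5, 12/5); (-52/5, -14/5) → (-82/5, -44/5)
T4 rotate counter-clockwise with cos θ = 4/5, sin θ = 3/5: (-2, 2) → (-14/5, 2/5); (-24/5, 12/5) → (-132/25, -24/25); (-82/5, -44/5) → (-196/25, -422/25)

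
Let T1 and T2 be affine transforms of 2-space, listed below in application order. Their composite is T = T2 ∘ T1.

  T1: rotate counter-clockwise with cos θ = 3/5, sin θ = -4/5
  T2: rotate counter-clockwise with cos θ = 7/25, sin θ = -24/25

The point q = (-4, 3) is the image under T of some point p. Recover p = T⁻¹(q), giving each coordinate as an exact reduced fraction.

p = (0, -5)

T1 = [3/5 4/5 0; -4/5 3/5 0; 0 0 1]
T2·T1 = [-3/5 4/5 0; -4/5 -3/5 0; 0 0 1]
det M = 1; M⁻¹ = [-3/5 -4/5 0; 4/5 -3/5 0; 0 0 1]
M⁻¹ · (-4, 3)ᵀ = (0, -5)ᵀ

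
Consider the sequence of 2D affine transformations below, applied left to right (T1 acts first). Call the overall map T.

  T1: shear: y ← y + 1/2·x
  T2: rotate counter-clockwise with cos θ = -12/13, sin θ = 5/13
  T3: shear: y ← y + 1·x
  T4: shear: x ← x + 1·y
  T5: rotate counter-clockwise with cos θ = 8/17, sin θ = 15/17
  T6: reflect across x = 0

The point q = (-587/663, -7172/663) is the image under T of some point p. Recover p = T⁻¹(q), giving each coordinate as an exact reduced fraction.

p = (2, 8/3)

T1 = [1 0 0; 1/2 1 0; 0 0 1]
T2·T1 = [-29/26 -5/13 0; -1/13 -12/13 0; 0 0 1]
T3·…·T1 = [-29/26 -5/13 0; -31/26 -17/13 0; 0 0 1]
T4·…·T1 = [-30/13 -22/13 0; -31/26 -17/13 0; 0 0 1]
T5·…·T1 = [-15/442 79/221 0; -574/221 -466/221 0; 0 0 1]
T6·…·T1 = [15/442 -79/221 0; -574/221 -466/221 0; 0 0 1]
det M = -1; M⁻¹ = [466/221 -79/221 0; -574/221 -15/442 0; 0 0 1]
M⁻¹ · (-587/663, -7172/663)ᵀ = (2, 8/3)ᵀ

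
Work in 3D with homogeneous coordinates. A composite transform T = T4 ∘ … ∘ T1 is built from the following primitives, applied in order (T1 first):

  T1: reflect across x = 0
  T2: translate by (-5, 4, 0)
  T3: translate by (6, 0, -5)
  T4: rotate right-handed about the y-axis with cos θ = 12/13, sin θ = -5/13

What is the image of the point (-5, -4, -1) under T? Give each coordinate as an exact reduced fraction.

T(p) = (102/13, 0, -42/13)

T1 reflect across x = 0: (-5, -4, -1) → (5, -4, -1)
T2 translate by (-5, 4, 0): (5, -4, -1) → (0, 0, -1)
T3 translate by (6, 0, -5): (0, 0, -1) → (6, 0, -6)
T4 rotate right-handed about the y-axis with cos θ = 12/13, sin θ = -5/13: (6, 0, -6) → (102/13, 0, -42/13)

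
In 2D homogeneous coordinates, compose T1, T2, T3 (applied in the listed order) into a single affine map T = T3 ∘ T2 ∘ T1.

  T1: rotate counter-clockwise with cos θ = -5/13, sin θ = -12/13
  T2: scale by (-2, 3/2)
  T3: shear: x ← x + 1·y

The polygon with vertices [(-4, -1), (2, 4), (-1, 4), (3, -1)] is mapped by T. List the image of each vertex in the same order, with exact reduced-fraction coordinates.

T1 rotate counter-clockwise with cos θ = -5/13, sin θ = -12/13: (-4, -1) → (8/13, 53/13); (2, 4) → (38/13, -44/13); (-1, 4) → (53/13, -8/13); (3, -1) → (-27/13, -31/13)
T2 scale by (-2, 3/2): (8/13, 53/13) → (-16/13, 159/26); (38/13, -44/13) → (-76/13, -66/13); (53/13, -8/13) → (-106/13, -12/13); (-27/13, -31/13) → (54/13, -93/26)
T3 shear: x ← x + 1·y: (-16/13, 159/26) → (127/26, 159/26); (-76/13, -66/13) → (-142/13, -66/13); (-106/13, -12/13) → (-118/13, -12/13); (54/13, -93/26) → (15/26, -93/26)

image vertices: (127/26, 159/26), (-142/13, -66/13), (-118/13, -12/13), (15/26, -93/26)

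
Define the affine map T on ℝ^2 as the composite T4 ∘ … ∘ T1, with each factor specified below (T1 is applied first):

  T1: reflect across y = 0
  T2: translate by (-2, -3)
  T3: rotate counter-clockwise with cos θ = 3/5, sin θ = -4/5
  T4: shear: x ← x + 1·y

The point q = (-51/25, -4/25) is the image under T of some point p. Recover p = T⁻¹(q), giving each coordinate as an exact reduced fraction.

T1 = [1 0 0; 0 -1 0; 0 0 1]
T2·T1 = [1 0 -2; 0 -1 -3; 0 0 1]
T3·…·T1 = [3/5 -4/5 -18/5; -4/5 -3/5 -1/5; 0 0 1]
T4·…·T1 = [-1/5 -7/5 -19/5; -4/5 -3/5 -1/5; 0 0 1]
det M = -1; M⁻¹ = [3/5 -7/5 2; -4/5 1/5 -3; 0 0 1]
M⁻¹ · (-51/25, -4/25)ᵀ = (1, -7/5)ᵀ

p = (1, -7/5)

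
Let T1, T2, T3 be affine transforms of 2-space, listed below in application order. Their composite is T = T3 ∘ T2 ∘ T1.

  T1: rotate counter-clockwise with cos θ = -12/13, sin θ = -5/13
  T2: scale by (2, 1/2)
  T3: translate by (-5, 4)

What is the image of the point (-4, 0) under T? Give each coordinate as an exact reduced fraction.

T(p) = (31/13, 62/13)

T1 rotate counter-clockwise with cos θ = -12/13, sin θ = -5/13: (-4, 0) → (48/13, 20/13)
T2 scale by (2, 1/2): (48/13, 20/13) → (96/13, 10/13)
T3 translate by (-5, 4): (96/13, 10/13) → (31/13, 62/13)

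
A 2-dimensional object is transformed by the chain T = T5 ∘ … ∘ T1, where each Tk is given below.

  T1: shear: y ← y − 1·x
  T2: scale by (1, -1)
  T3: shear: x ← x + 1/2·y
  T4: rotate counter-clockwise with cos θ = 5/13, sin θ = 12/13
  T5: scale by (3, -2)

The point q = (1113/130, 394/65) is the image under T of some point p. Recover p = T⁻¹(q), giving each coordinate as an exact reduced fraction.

p = (1/5, 4)

T1 = [1 0 0; -1 1 0; 0 0 1]
T2·T1 = [1 0 0; 1 -1 0; 0 0 1]
T3·…·T1 = [3/2 -1/2 0; 1 -1 0; 0 0 1]
T4·…·T1 = [-9/26 19/26 0; 23/13 -11/13 0; 0 0 1]
T5·…·T1 = [-27/26 57/26 0; -46/13 22/13 0; 0 0 1]
det M = 6; M⁻¹ = [11/39 -19/52 0; 23/39 -9/52 0; 0 0 1]
M⁻¹ · (1113/130, 394/65)ᵀ = (1/5, 4)ᵀ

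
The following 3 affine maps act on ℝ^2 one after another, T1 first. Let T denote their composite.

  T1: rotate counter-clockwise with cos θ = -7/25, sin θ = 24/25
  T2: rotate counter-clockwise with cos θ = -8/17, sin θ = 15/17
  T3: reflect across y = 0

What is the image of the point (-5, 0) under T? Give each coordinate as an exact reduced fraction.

T(p) = (304/85, -297/85)

T1 rotate counter-clockwise with cos θ = -7/25, sin θ = 24/25: (-5, 0) → (7/5, -24/5)
T2 rotate counter-clockwise with cos θ = -8/17, sin θ = 15/17: (7/5, -24/5) → (304/85, 297/85)
T3 reflect across y = 0: (304/85, 297/85) → (304/85, -297/85)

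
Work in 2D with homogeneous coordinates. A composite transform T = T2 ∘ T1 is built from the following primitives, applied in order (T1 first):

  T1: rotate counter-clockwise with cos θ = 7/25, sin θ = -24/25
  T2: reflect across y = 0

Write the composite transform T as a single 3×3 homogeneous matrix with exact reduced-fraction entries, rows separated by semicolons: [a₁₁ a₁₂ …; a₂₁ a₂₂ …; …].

T1 = [7/25 24/25 0; -24/25 7/25 0; 0 0 1]
T2·T1 = [7/25 24/25 0; 24/25 -7/25 0; 0 0 1]

T = [7/25 24/25 0; 24/25 -7/25 0; 0 0 1]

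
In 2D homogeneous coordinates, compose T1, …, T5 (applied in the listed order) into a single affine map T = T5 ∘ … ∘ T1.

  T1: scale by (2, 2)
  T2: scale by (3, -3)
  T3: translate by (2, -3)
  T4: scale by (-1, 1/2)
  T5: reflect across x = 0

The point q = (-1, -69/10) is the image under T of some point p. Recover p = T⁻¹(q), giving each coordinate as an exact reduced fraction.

p = (-1/2, 9/5)

T1 = [2 0 0; 0 2 0; 0 0 1]
T2·T1 = [6 0 0; 0 -6 0; 0 0 1]
T3·…·T1 = [6 0 2; 0 -6 -3; 0 0 1]
T4·…·T1 = [-6 0 -2; 0 -3 -3/2; 0 0 1]
T5·…·T1 = [6 0 2; 0 -3 -3/2; 0 0 1]
det M = -18; M⁻¹ = [1/6 0 -1/3; 0 -1/3 -1/2; 0 0 1]
M⁻¹ · (-1, -69/10)ᵀ = (-1/2, 9/5)ᵀ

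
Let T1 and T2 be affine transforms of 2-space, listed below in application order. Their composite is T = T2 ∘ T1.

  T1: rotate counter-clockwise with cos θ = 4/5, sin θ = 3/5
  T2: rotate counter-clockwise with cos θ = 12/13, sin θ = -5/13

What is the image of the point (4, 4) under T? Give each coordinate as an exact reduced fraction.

T(p) = (188/65, 316/65)

T1 rotate counter-clockwise with cos θ = 4/5, sin θ = 3/5: (4, 4) → (4/5, 28/5)
T2 rotate counter-clockwise with cos θ = 12/13, sin θ = -5/13: (4/5, 28/5) → (188/65, 316/65)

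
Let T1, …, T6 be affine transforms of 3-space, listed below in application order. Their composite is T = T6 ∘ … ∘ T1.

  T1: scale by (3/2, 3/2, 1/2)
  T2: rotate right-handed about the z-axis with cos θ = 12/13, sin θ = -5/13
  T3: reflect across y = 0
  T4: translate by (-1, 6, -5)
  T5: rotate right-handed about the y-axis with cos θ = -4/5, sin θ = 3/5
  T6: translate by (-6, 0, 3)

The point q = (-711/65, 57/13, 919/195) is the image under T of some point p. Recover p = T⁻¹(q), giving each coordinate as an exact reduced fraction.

p = (2, 2, 4/3)

T1 = [3/2 0 0 0; 0 3/2 0 0; 0 0 1/2 0; 0 0 0 1]
T2·T1 = [18/13 15/26 0 0; -15/26 18/13 0 0; 0 0 1/2 0; 0 0 0 1]
T3·…·T1 = [18/13 15/26 0 0; 15/26 -18/13 0 0; 0 0 1/2 0; 0 0 0 1]
T4·…·T1 = [18/13 15/26 0 -1; 15/26 -18/13 0 6; 0 0 1/2 -5; 0 0 0 1]
T5·…·T1 = [-72/65 -6/13 3/10 -11/5; 15/26 -18/13 0 6; -54/65 -9/26 -2/5 23/5; 0 0 0 1]
T6·…·T1 = [-72/65 -6/13 3/10 -41/5; 15/26 -18/13 0 6; -54/65 -9/26 -2/5 38/5; 0 0 0 1]
det M = -9/8; M⁻¹ = [-32/65 10/39 -24/65 -36/13; -8/39 -8/13 -2/13 124/39; 6/5 0 -8/5 22; 0 0 0 1]
M⁻¹ · (-711/65, 57/13, 919/195)ᵀ = (2, 2, 4/3)ᵀ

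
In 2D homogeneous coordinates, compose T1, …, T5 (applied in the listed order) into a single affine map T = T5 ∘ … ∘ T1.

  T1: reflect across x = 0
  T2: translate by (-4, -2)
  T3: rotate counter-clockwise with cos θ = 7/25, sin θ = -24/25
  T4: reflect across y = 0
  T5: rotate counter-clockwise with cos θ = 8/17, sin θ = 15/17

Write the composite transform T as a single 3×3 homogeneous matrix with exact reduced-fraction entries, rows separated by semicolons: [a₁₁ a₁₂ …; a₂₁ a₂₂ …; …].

T = [304/425 297/425 622/425; -297/425 304/425 -1796/425; 0 0 1]

T1 = [-1 0 0; 0 1 0; 0 0 1]
T2·T1 = [-1 0 -4; 0 1 -2; 0 0 1]
T3·…·T1 = [-7/25 24/25 -76/25; 24/25 7/25 82/25; 0 0 1]
T4·…·T1 = [-7/25 24/25 -76/25; -24/25 -7/25 -82/25; 0 0 1]
T5·…·T1 = [304/425 297/425 622/425; -297/425 304/425 -1796/425; 0 0 1]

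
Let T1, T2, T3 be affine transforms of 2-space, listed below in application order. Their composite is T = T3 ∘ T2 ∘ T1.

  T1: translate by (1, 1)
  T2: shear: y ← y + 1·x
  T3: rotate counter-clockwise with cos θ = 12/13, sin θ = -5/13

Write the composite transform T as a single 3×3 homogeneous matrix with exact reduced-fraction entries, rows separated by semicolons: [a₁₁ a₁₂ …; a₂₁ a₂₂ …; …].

T1 = [1 0 1; 0 1 1; 0 0 1]
T2·T1 = [1 0 1; 1 1 2; 0 0 1]
T3·…·T1 = [17/13 5/13 22/13; 7/13 12/13 19/13; 0 0 1]

T = [17/13 5/13 22/13; 7/13 12/13 19/13; 0 0 1]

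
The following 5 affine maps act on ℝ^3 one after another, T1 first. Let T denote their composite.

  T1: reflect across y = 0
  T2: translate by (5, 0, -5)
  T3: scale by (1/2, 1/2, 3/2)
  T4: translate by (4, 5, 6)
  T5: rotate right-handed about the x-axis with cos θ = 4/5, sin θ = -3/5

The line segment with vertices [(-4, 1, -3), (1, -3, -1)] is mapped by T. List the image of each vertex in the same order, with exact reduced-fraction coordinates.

image vertices: (9/2, 0, -15/2), (7, 17/5, -63/10)

T1 reflect across y = 0: (-4, 1, -3) → (-4, -1, -3); (1, -3, -1) → (1, 3, -1)
T2 translate by (5, 0, -5): (-4, -1, -3) → (1, -1, -8); (1, 3, -1) → (6, 3, -6)
T3 scale by (1/2, 1/2, 3/2): (1, -1, -8) → (1/2, -1/2, -12); (6, 3, -6) → (3, 3/2, -9)
T4 translate by (4, 5, 6): (1/2, -1/2, -12) → (9/2, 9/2, -6); (3, 3/2, -9) → (7, 13/2, -3)
T5 rotate right-handed about the x-axis with cos θ = 4/5, sin θ = -3/5: (9/2, 9/2, -6) → (9/2, 0, -15/2); (7, 13/2, -3) → (7, 17/5, -63/10)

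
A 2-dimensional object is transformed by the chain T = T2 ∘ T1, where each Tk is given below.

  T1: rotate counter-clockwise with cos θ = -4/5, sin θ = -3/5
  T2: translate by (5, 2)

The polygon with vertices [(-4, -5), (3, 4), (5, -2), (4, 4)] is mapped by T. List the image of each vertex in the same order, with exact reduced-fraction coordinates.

T1 rotate counter-clockwise with cos θ = -4/5, sin θ = -3/5: (-4, -5) → (1/5, 32/5); (3, 4) → (0, -5); (5, -2) → (-26/5, -7/5); (4, 4) → (-4/5, -28/5)
T2 translate by (5, 2): (1/5, 32/5) → (26/5, 42/5); (0, -5) → (5, -3); (-26/5, -7/5) → (-1/5, 3/5); (-4/5, -28/5) → (21/5, -18/5)

image vertices: (26/5, 42/5), (5, -3), (-1/5, 3/5), (21/5, -18/5)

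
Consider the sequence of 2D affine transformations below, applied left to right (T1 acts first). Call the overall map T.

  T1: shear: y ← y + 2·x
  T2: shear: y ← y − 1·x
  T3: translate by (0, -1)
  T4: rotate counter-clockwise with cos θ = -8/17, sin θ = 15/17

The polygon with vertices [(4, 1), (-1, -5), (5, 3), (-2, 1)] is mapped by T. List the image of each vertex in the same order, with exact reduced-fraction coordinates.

T1 shear: y ← y + 2·x: (4, 1) → (4, 9); (-1, -5) → (-1, -7); (5, 3) → (5, 13); (-2, 1) → (-2, -3)
T2 shear: y ← y − 1·x: (4, 9) → (4, 5); (-1, -7) → (-1, -6); (5, 13) → (5, 8); (-2, -3) → (-2, -1)
T3 translate by (0, -1): (4, 5) → (4, 4); (-1, -6) → (-1, -7); (5, 8) → (5, 7); (-2, -1) → (-2, -2)
T4 rotate counter-clockwise with cos θ = -8/17, sin θ = 15/17: (4, 4) → (-92/17, 28/17); (-1, -7) → (113/17, 41/17); (5, 7) → (-145/17, 19/17); (-2, -2) → (46/17, -14/17)

image vertices: (-92/17, 28/17), (113/17, 41/17), (-145/17, 19/17), (46/17, -14/17)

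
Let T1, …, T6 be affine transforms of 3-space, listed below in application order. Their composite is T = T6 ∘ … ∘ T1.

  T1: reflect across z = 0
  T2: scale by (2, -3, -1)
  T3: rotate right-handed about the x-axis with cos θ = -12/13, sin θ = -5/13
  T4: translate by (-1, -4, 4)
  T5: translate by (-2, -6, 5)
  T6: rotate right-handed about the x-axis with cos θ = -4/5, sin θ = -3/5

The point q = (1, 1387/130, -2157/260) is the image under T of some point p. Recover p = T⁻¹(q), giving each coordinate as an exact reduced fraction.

T1 = [1 0 0 0; 0 1 0 0; 0 0 -1 0; 0 0 0 1]
T2·T1 = [2 0 0 0; 0 -3 0 0; 0 0 1 0; 0 0 0 1]
T3·…·T1 = [2 0 0 0; 0 36/13 5/13 0; 0 15/13 -12/13 0; 0 0 0 1]
T4·…·T1 = [2 0 0 -1; 0 36/13 5/13 -4; 0 15/13 -12/13 4; 0 0 0 1]
T5·…·T1 = [2 0 0 -3; 0 36/13 5/13 -10; 0 15/13 -12/13 9; 0 0 0 1]
T6·…·T1 = [2 0 0 -3; 0 -99/65 -56/65 67/5; 0 -168/65 33/65 -6/5; 0 0 0 1]
det M = -6; M⁻¹ = [1/2 0 0 3/2; 0 -11/65 -56/195 25/13; 0 -56/65 33/65 158/13; 0 0 0 1]
M⁻¹ · (1, 1387/130, -2157/260)ᵀ = (2, 5/2, -5/4)ᵀ

p = (2, 5/2, -5/4)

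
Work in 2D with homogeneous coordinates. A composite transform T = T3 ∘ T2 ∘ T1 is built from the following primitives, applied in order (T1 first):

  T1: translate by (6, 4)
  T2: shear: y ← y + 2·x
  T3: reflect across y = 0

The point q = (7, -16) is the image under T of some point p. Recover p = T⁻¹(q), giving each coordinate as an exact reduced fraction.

p = (1, -2)

T1 = [1 0 6; 0 1 4; 0 0 1]
T2·T1 = [1 0 6; 2 1 16; 0 0 1]
T3·…·T1 = [1 0 6; -2 -1 -16; 0 0 1]
det M = -1; M⁻¹ = [1 0 -6; -2 -1 -4; 0 0 1]
M⁻¹ · (7, -16)ᵀ = (1, -2)ᵀ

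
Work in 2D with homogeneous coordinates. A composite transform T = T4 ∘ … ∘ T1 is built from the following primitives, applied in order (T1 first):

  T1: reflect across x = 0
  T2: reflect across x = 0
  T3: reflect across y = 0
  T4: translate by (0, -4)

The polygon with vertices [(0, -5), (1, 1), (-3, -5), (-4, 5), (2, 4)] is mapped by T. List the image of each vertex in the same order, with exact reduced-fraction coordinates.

T1 reflect across x = 0: (0, -5) → (0, -5); (1, 1) → (-1, 1); (-3, -5) → (3, -5); (-4, 5) → (4, 5); (2, 4) → (-2, 4)
T2 reflect across x = 0: (0, -5) → (0, -5); (-1, 1) → (1, 1); (3, -5) → (-3, -5); (4, 5) → (-4, 5); (-2, 4) → (2, 4)
T3 reflect across y = 0: (0, -5) → (0, 5); (1, 1) → (1, -1); (-3, -5) → (-3, 5); (-4, 5) → (-4, -5); (2, 4) → (2, -4)
T4 translate by (0, -4): (0, 5) → (0, 1); (1, -1) → (1, -5); (-3, 5) → (-3, 1); (-4, -5) → (-4, -9); (2, -4) → (2, -8)

image vertices: (0, 1), (1, -5), (-3, 1), (-4, -9), (2, -8)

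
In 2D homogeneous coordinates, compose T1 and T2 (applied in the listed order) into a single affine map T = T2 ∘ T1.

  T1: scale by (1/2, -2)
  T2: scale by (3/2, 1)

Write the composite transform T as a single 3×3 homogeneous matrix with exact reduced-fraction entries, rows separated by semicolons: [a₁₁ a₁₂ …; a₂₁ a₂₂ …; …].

T1 = [1/2 0 0; 0 -2 0; 0 0 1]
T2·T1 = [3/4 0 0; 0 -2 0; 0 0 1]

T = [3/4 0 0; 0 -2 0; 0 0 1]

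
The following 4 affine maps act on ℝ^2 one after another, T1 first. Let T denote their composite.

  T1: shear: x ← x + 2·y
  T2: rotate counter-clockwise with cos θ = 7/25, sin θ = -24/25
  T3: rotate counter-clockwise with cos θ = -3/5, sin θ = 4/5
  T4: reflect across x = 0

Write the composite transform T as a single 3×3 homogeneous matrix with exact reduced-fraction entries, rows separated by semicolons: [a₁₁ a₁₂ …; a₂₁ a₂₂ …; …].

T = [-3/5 -2/5 0; 4/5 11/5 0; 0 0 1]

T1 = [1 2 0; 0 1 0; 0 0 1]
T2·T1 = [7/25 38/25 0; -24/25 -41/25 0; 0 0 1]
T3·…·T1 = [3/5 2/5 0; 4/5 11/5 0; 0 0 1]
T4·…·T1 = [-3/5 -2/5 0; 4/5 11/5 0; 0 0 1]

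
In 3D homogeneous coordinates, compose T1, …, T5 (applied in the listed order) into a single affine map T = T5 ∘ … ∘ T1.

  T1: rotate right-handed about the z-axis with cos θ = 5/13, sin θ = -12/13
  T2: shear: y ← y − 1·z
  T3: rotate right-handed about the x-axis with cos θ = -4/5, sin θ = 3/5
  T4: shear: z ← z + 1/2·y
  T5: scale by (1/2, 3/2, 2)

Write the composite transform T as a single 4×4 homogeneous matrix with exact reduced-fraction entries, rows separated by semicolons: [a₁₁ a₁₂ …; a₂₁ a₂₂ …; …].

T1 = [5/13 12/13 0 0; -12/13 5/13 0 0; 0 0 1 0; 0 0 0 1]
T2·T1 = [5/13 12/13 0 0; -12/13 5/13 -1 0; 0 0 1 0; 0 0 0 1]
T3·…·T1 = [5/13 12/13 0 0; 48/65 -4/13 1/5 0; -36/65 3/13 -7/5 0; 0 0 0 1]
T4·…·T1 = [5/13 12/13 0 0; 48/65 -4/13 1/5 0; -12/65 1/13 -13/10 0; 0 0 0 1]
T5·…·T1 = [5/26 6/13 0 0; 72/65 -6/13 3/10 0; -24/65 2/13 -13/5 0; 0 0 0 1]

T = [5/26 6/13 0 0; 72/65 -6/13 3/10 0; -24/65 2/13 -13/5 0; 0 0 0 1]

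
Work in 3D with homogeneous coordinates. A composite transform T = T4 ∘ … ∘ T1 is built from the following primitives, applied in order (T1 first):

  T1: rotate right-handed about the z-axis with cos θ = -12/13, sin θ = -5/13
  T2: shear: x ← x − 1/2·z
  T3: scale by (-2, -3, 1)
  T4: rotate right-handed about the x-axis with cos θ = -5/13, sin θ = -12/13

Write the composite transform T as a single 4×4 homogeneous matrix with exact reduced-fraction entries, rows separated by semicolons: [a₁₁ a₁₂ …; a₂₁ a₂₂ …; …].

T = [24/13 -10/13 1 0; -75/169 -180/169 12/13 0; -180/169 -432/169 -5/13 0; 0 0 0 1]

T1 = [-12/13 5/13 0 0; -5/13 -12/13 0 0; 0 0 1 0; 0 0 0 1]
T2·T1 = [-12/13 5/13 -1/2 0; -5/13 -12/13 0 0; 0 0 1 0; 0 0 0 1]
T3·…·T1 = [24/13 -10/13 1 0; 15/13 36/13 0 0; 0 0 1 0; 0 0 0 1]
T4·…·T1 = [24/13 -10/13 1 0; -75/169 -180/169 12/13 0; -180/169 -432/169 -5/13 0; 0 0 0 1]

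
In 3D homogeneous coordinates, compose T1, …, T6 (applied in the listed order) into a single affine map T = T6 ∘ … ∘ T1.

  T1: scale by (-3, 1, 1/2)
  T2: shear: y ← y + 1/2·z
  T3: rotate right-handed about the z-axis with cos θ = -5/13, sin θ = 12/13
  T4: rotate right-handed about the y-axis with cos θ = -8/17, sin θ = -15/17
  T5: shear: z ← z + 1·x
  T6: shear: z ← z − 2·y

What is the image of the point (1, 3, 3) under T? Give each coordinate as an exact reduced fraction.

T1 scale by (-3, 1, 1/2): (1, 3, 3) → (-3, 3, 3/2)
T2 shear: y ← y + 1/2·z: (-3, 3, 3/2) → (-3, 15/4, 3/2)
T3 rotate right-handed about the z-axis with cos θ = -5/13, sin θ = 12/13: (-3, 15/4, 3/2) → (-30/13, -219/52, 3/2)
T4 rotate right-handed about the y-axis with cos θ = -8/17, sin θ = -15/17: (-30/13, -219/52, 3/2) → (-105/442, -219/52, -606/221)
T5 shear: z ← z + 1·x: (-105/442, -219/52, -606/221) → (-105/442, -219/52, -1317/442)
T6 shear: z ← z − 2·y: (-105/442, -219/52, -1317/442) → (-105/442, -219/52, 1203/221)

T(p) = (-105/442, -219/52, 1203/221)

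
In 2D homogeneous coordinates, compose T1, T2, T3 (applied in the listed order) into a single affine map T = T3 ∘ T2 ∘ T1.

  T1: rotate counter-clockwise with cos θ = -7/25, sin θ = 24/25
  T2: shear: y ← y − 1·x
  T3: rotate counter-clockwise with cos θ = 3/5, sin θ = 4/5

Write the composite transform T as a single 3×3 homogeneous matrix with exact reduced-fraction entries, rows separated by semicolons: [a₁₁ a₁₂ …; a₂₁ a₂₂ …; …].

T1 = [-7/25 -24/25 0; 24/25 -7/25 0; 0 0 1]
T2·T1 = [-7/25 -24/25 0; 31/25 17/25 0; 0 0 1]
T3·…·T1 = [-29/25 -28/25 0; 13/25 -9/25 0; 0 0 1]

T = [-29/25 -28/25 0; 13/25 -9/25 0; 0 0 1]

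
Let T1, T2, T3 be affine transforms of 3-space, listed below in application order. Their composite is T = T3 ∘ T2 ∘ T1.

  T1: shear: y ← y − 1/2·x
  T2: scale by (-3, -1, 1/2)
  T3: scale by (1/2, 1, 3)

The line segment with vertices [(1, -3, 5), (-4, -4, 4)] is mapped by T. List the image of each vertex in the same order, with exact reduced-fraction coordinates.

image vertices: (-3/2, 7/2, 15/2), (6, 2, 6)

T1 shear: y ← y − 1/2·x: (1, -3, 5) → (1, -7/2, 5); (-4, -4, 4) → (-4, -2, 4)
T2 scale by (-3, -1, 1/2): (1, -7/2, 5) → (-3, 7/2, 5/2); (-4, -2, 4) → (12, 2, 2)
T3 scale by (1/2, 1, 3): (-3, 7/2, 5/2) → (-3/2, 7/2, 15/2); (12, 2, 2) → (6, 2, 6)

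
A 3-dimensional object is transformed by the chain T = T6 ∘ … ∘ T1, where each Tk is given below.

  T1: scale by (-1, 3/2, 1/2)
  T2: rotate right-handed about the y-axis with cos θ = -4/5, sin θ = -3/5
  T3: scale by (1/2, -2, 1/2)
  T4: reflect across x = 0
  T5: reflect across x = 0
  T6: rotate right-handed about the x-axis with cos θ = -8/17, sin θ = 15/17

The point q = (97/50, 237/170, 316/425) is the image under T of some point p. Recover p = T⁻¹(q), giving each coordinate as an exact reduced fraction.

p = (5, 0, 2/5)

T1 = [-1 0 0 0; 0 3/2 0 0; 0 0 1/2 0; 0 0 0 1]
T2·T1 = [4/5 0 -3/10 0; 0 3/2 0 0; -3/5 0 -2/5 0; 0 0 0 1]
T3·…·T1 = [2/5 0 -3/20 0; 0 -3 0 0; -3/10 0 -1/5 0; 0 0 0 1]
T4·…·T1 = [-2/5 0 3/20 0; 0 -3 0 0; -3/10 0 -1/5 0; 0 0 0 1]
T5·…·T1 = [2/5 0 -3/20 0; 0 -3 0 0; -3/10 0 -1/5 0; 0 0 0 1]
T6·…·T1 = [2/5 0 -3/20 0; 9/34 24/17 3/17 0; 12/85 -45/17 8/85 0; 0 0 0 1]
det M = 3/8; M⁻¹ = [8/5 18/17 48/85 0; 0 8/51 -5/17 0; -12/5 48/17 128/85 0; 0 0 0 1]
M⁻¹ · (97/50, 237/170, 316/425)ᵀ = (5, 0, 2/5)ᵀ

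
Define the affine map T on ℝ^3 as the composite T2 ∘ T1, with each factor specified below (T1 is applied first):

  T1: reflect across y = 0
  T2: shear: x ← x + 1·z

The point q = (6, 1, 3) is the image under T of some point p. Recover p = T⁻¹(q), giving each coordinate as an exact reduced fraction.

T1 = [1 0 0 0; 0 -1 0 0; 0 0 1 0; 0 0 0 1]
T2·T1 = [1 0 1 0; 0 -1 0 0; 0 0 1 0; 0 0 0 1]
det M = -1; M⁻¹ = [1 0 -1 0; 0 -1 0 0; 0 0 1 0; 0 0 0 1]
M⁻¹ · (6, 1, 3)ᵀ = (3, -1, 3)ᵀ

p = (3, -1, 3)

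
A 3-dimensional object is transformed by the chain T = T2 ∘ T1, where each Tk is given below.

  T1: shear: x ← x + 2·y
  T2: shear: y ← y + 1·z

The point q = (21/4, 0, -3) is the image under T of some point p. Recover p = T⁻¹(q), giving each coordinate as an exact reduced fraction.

p = (-3/4, 3, -3)

T1 = [1 2 0 0; 0 1 0 0; 0 0 1 0; 0 0 0 1]
T2·T1 = [1 2 0 0; 0 1 1 0; 0 0 1 0; 0 0 0 1]
det M = 1; M⁻¹ = [1 -2 2 0; 0 1 -1 0; 0 0 1 0; 0 0 0 1]
M⁻¹ · (21/4, 0, -3)ᵀ = (-3/4, 3, -3)ᵀ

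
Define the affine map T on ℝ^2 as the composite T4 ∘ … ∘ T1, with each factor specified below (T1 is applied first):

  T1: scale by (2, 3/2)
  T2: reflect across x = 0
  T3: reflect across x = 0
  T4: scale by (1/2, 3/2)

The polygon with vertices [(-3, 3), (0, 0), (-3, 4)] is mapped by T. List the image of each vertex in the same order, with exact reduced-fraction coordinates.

T1 scale by (2, 3/2): (-3, 3) → (-6, 9/2); (0, 0) → (0, 0); (-3, 4) → (-6, 6)
T2 reflect across x = 0: (-6, 9/2) → (6, 9/2); (0, 0) → (0, 0); (-6, 6) → (6, 6)
T3 reflect across x = 0: (6, 9/2) → (-6, 9/2); (0, 0) → (0, 0); (6, 6) → (-6, 6)
T4 scale by (1/2, 3/2): (-6, 9/2) → (-3, 27/4); (0, 0) → (0, 0); (-6, 6) → (-3, 9)

image vertices: (-3, 27/4), (0, 0), (-3, 9)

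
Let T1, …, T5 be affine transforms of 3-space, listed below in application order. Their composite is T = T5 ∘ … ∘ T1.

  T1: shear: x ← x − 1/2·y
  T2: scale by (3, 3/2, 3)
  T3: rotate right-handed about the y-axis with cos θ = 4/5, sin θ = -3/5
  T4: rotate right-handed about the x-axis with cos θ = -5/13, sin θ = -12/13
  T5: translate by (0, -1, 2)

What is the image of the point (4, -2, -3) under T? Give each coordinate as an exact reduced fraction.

T1 shear: x ← x − 1/2·y: (4, -2, -3) → (5, -2, -3)
T2 scale by (3, 3/2, 3): (5, -2, -3) → (15, -3, -9)
T3 rotate right-handed about the y-axis with cos θ = 4/5, sin θ = -3/5: (15, -3, -9) → (87/5, -3, 9/5)
T4 rotate right-handed about the x-axis with cos θ = -5/13, sin θ = -12/13: (87/5, -3, 9/5) → (87/5, 183/65, 27/13)
T5 translate by (0, -1, 2): (87/5, 183/65, 27/13) → (87/5, 118/65, 53/13)

T(p) = (87/5, 118/65, 53/13)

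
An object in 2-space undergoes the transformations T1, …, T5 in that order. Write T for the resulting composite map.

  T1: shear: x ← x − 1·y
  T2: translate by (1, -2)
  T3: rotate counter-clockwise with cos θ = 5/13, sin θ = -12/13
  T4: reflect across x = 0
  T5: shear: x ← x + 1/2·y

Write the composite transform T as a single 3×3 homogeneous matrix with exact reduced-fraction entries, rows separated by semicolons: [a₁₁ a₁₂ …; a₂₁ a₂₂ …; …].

T1 = [1 -1 0; 0 1 0; 0 0 1]
T2·T1 = [1 -1 1; 0 1 -2; 0 0 1]
T3·…·T1 = [5/13 7/13 -19/13; -12/13 17/13 -22/13; 0 0 1]
T4·…·T1 = [-5/13 -7/13 19/13; -12/13 17/13 -22/13; 0 0 1]
T5·…·T1 = [-11/13 3/26 8/13; -12/13 17/13 -22/13; 0 0 1]

T = [-11/13 3/26 8/13; -12/13 17/13 -22/13; 0 0 1]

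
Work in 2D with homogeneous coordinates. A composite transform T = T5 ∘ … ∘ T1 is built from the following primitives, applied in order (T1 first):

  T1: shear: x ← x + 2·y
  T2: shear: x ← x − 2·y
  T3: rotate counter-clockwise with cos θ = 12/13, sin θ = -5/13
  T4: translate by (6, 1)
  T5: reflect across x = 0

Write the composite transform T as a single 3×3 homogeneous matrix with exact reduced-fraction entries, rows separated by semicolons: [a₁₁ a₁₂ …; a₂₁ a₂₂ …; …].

T1 = [1 2 0; 0 1 0; 0 0 1]
T2·T1 = [1 0 0; 0 1 0; 0 0 1]
T3·…·T1 = [12/13 5/13 0; -5/13 12/13 0; 0 0 1]
T4·…·T1 = [12/13 5/13 6; -5/13 12/13 1; 0 0 1]
T5·…·T1 = [-12/13 -5/13 -6; -5/13 12/13 1; 0 0 1]

T = [-12/13 -5/13 -6; -5/13 12/13 1; 0 0 1]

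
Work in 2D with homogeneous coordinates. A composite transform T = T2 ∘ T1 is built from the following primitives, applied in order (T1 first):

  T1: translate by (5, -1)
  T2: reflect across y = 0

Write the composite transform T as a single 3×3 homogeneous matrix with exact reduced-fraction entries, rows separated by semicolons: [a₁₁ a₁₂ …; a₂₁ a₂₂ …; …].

T = [1 0 5; 0 -1 1; 0 0 1]

T1 = [1 0 5; 0 1 -1; 0 0 1]
T2·T1 = [1 0 5; 0 -1 1; 0 0 1]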